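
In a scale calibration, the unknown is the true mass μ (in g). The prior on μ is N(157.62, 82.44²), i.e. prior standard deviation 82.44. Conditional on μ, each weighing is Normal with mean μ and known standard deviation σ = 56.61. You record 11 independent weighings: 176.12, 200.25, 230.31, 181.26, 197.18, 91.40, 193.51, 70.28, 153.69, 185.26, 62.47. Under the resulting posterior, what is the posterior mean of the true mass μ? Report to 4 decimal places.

158.3095

For Normal data with known variance σ², a Normal(μ₀, σ₀²) prior on μ is conjugate. Posterior precision = 1/σ₀² + n/σ²; posterior mean is the precision-weighted average of μ₀ and x̄.
Σxᵢ = 176.12 + 200.25 + 230.31 + 181.26 + 197.18 + 91.40 + 193.51 + 70.28 + 153.69 + 185.26 + 62.47 = 1741.73, so n·x̄ = 1741.73.
σ₀² = 82.44² = 6796.3536, σ² = 56.61² = 3204.6921; σ² + n·σ₀² = 3204.6921 + 11·6796.3536 = 77964.5817.
Posterior mean = (μ₀/σ₀² + n·x̄/σ²)/(1/σ₀² + n/σ²) = (σ²·μ₀ + σ₀²·n·x̄)/(σ² + n·σ₀²) = (3204.6921·157.62 + 6796.3536·1741.73)/77964.5817 = 12342536.52453/77964.5817 = 158.3095.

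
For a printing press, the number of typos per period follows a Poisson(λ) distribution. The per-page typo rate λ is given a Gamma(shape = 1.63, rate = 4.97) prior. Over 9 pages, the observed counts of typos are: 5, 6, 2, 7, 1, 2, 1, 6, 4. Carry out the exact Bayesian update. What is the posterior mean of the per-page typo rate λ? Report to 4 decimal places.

With a Gamma(shape α, rate β) prior, the Poisson likelihood is conjugate: the posterior is Gamma(α + ΣXᵢ, β + n).
Sum of counts S = 34 over n = 9 pages.
Posterior: Gamma(α+S, β+n) = Gamma(1.63+34, 4.97+9) = Gamma(35.63, 13.97).
Posterior mean = α/β = 35.63/13.97 = 2.5505.

2.5505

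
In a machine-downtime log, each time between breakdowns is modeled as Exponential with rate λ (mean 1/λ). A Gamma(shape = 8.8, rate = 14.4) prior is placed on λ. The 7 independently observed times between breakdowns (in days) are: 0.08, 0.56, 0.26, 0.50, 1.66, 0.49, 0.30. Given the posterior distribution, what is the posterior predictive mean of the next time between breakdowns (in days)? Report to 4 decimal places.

With a Gamma(shape α, rate β) prior on the exponential rate λ, the posterior after n observations with total T = Σxᵢ is Gamma(α+n, β+T).
Sum of observations T = 3.85 days; n = 7.
Posterior: Gamma(8.8+7, 14.4+3.85) = Gamma(15.8, 18.25).
The predictive distribution for the next observation is Lomax; its mean is β/(α−1) = 18.25/14.8 = 1.2331.

1.2331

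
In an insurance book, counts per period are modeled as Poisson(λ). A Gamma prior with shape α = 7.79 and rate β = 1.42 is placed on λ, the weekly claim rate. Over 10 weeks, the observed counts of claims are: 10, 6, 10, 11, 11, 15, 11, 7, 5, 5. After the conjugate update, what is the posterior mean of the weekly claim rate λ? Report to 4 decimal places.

8.6506

With a Gamma(shape α, rate β) prior, the Poisson likelihood is conjugate: the posterior is Gamma(α + ΣXᵢ, β + n).
Sum of counts S = 91 over n = 10 weeks.
Posterior: Gamma(α+S, β+n) = Gamma(7.79+91, 1.42+10) = Gamma(98.79, 11.42).
Posterior mean = α/β = 98.79/11.42 = 8.6506.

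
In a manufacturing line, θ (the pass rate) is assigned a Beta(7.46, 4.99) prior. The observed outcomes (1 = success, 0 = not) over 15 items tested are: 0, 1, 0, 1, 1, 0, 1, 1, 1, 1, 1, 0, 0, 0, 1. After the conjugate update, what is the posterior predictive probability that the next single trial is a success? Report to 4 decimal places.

The Beta prior is conjugate to a Binomial/Bernoulli likelihood; the update adds successes to α and failures to β.
Posterior: Beta(α+k, β+n−k) = Beta(7.46+9, 4.99+6) = Beta(16.46, 10.99).
For a single future Bernoulli trial, P(success | data) = α/(α+β) = 0.5996.

0.5996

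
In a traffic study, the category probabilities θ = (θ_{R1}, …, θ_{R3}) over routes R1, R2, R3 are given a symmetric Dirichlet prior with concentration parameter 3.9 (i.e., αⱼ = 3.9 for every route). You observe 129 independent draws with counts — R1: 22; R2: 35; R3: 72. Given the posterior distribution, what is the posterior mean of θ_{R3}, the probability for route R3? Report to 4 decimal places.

The Dirichlet prior is conjugate to the Multinomial likelihood: each posterior αⱼ = prior αⱼ + observed count nⱼ.
Posterior concentration: (25.9, 38.9, 75.9), total = 140.7.
E[θ_{R3}|data] = α_{R3}/Σα = 75.9/140.7 = 0.5394.

0.5394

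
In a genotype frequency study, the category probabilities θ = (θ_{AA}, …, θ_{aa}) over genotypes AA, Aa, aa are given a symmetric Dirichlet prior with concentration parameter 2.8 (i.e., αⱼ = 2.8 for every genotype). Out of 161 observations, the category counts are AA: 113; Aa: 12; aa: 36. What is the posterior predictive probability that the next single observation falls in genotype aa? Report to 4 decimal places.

The Dirichlet prior is conjugate to the Multinomial likelihood: each posterior αⱼ = prior αⱼ + observed count nⱼ.
Posterior concentration: (115.8, 14.8, 38.8), total = 169.4.
P(next = aa | data) = α_{aa}/Σα = 0.2290.

0.2290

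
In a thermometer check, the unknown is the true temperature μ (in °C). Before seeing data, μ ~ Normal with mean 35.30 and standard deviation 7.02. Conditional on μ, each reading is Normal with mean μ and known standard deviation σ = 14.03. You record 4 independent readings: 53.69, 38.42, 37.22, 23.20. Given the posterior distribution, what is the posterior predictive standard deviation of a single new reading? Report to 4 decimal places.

14.8817

For Normal data with known variance σ², a Normal(μ₀, σ₀²) prior on μ is conjugate. Posterior precision = 1/σ₀² + n/σ²; posterior mean is the precision-weighted average of μ₀ and x̄.
σ₀² = 7.02² = 49.2804, σ² = 14.03² = 196.8409; σ² + n·σ₀² = 196.8409 + 4·49.2804 = 393.9625.
Posterior precision = 1/σ₀² + n/σ² = 1/49.2804 + 4/196.8409 = (σ² + n·σ₀²)/(σ₀²σ²) = 393.9625/(49.2804·196.8409); posterior variance σₙ² = σ₀²σ²/(σ² + n·σ₀²) = 49.2804·196.8409/393.9625 = 24.622644.
Predictive variance for one new observation = σₙ² + σ² = 49.2804·196.8409/393.9625 + 196.8409 = σ²·(σ₀² + 393.9625)/393.9625 = 196.8409·443.2429/393.9625 = 221.463544; SD = √(196.8409·443.2429/393.9625) = 14.8817.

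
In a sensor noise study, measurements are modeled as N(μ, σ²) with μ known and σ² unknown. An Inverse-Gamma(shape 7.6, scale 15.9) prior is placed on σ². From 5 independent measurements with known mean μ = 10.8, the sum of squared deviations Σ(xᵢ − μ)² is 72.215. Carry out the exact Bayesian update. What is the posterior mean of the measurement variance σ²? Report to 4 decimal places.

5.7151

With known mean μ and an Inverse-Gamma(α, β) prior on σ², the Normal likelihood is conjugate: posterior is Inv-Gamma(α + n/2, β + Σ(xᵢ−μ)²/2).
Posterior: Inv-Gamma(7.6 + 5/2, 15.9 + 72.215/2) = Inv-Gamma(10.10, 52.0075).
E[σ²|data] = β/(α−1) = 52.0075/9.10 = 5.7151.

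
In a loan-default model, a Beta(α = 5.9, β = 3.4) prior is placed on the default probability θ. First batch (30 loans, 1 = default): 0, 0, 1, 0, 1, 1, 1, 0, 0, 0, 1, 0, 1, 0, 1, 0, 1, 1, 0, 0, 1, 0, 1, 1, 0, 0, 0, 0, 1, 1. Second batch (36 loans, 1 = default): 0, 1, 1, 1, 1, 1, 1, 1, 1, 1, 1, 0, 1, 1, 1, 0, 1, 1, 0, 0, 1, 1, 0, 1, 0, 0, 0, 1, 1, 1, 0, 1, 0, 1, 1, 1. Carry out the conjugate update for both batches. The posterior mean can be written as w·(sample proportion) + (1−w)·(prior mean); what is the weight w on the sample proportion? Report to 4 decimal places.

The Beta prior is conjugate to a Binomial/Bernoulli likelihood; the update adds successes to α and failures to β.
Total number of loans: n = 30 + 36 = 66.
Posterior mean = (α₀+k)/(α₀+β₀+n) = [n/(α₀+β₀+n)]·(k/n) + [(α₀+β₀)/(α₀+β₀+n)]·α₀/(α₀+β₀), so only n and the prior enter the weight.
The weight on the data is w = n/(α₀+β₀+n) = 66/(5.9+3.4+66) = 66/75.3 = 0.8765.

0.8765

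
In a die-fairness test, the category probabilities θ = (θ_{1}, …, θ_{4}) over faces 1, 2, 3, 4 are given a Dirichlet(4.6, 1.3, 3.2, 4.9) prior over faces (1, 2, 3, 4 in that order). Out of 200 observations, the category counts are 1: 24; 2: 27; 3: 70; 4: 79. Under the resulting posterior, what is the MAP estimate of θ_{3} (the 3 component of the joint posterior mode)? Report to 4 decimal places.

The Dirichlet prior is conjugate to the Multinomial likelihood: each posterior αⱼ = prior αⱼ + observed count nⱼ.
Posterior concentration: (28.6, 28.3, 73.2, 83.9), total = 214.0.
Joint mode component: (α_{3}−1)/(Σα−K) = 72.2/210.0 = 0.3438.

0.3438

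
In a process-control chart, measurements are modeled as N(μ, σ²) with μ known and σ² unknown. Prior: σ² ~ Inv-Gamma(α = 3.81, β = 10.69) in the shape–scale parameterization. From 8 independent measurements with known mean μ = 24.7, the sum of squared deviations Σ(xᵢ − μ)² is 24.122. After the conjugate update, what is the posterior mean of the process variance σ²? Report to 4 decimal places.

3.3408

With known mean μ and an Inverse-Gamma(α, β) prior on σ², the Normal likelihood is conjugate: posterior is Inv-Gamma(α + n/2, β + Σ(xᵢ−μ)²/2).
Posterior: Inv-Gamma(3.81 + 8/2, 10.69 + 24.122/2) = Inv-Gamma(7.81, 22.7510).
E[σ²|data] = β/(α−1) = 22.7510/6.81 = 3.3408.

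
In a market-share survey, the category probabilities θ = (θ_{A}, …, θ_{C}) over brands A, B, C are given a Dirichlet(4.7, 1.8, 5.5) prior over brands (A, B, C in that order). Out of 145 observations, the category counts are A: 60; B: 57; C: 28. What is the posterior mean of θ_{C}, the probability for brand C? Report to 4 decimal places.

0.2134

The Dirichlet prior is conjugate to the Multinomial likelihood: each posterior αⱼ = prior αⱼ + observed count nⱼ.
Posterior concentration: (64.7, 58.8, 33.5), total = 157.0.
E[θ_{C}|data] = α_{C}/Σα = 33.5/157.0 = 0.2134.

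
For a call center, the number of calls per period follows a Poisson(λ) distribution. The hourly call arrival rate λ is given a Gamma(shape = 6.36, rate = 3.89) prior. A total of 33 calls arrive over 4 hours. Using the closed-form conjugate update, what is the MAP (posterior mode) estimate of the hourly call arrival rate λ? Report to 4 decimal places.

With a Gamma(shape α, rate β) prior, the Poisson likelihood is conjugate: the posterior is Gamma(α + ΣXᵢ, β + n).
Posterior: Gamma(α+S, β+n) = Gamma(6.36+33, 3.89+4) = Gamma(39.36, 7.89).
Mode of Gamma(α,β) for α≥1 is (α−1)/β = 38.36/7.89 = 4.8619.

4.8619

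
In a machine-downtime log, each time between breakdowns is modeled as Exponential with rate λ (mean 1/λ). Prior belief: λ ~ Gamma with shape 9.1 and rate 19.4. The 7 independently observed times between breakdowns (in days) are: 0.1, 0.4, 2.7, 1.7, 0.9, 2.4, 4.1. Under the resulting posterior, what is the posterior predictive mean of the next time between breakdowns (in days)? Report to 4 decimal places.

2.0993

With a Gamma(shape α, rate β) prior on the exponential rate λ, the posterior after n observations with total T = Σxᵢ is Gamma(α+n, β+T).
Sum of observations T = 12.3 days; n = 7.
Posterior: Gamma(9.1+7, 19.4+12.3) = Gamma(16.1, 31.7).
The predictive distribution for the next observation is Lomax; its mean is β/(α−1) = 31.7/15.1 = 2.0993.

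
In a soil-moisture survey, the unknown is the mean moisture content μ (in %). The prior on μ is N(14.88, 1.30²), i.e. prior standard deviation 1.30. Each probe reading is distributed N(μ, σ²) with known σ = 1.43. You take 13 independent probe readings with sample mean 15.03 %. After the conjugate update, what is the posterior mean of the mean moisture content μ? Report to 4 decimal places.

15.0172

For Normal data with known variance σ², a Normal(μ₀, σ₀²) prior on μ is conjugate. Posterior precision = 1/σ₀² + n/σ²; posterior mean is the precision-weighted average of μ₀ and x̄.
n·x̄ = 13·15.03 = 195.39.
σ₀² = 1.30² = 1.69, σ² = 1.43² = 2.0449; σ² + n·σ₀² = 2.0449 + 13·1.69 = 24.0149.
Posterior mean = (μ₀/σ₀² + n·x̄/σ²)/(1/σ₀² + n/σ²) = (σ²·μ₀ + σ₀²·n·x̄)/(σ² + n·σ₀²) = (2.0449·14.88 + 1.69·195.39)/24.0149 = 360.637212/24.0149 = 15.0172.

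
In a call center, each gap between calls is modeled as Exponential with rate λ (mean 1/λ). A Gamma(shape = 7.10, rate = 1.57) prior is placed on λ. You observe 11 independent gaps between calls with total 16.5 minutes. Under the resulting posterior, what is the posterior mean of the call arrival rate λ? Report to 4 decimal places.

With a Gamma(shape α, rate β) prior on the exponential rate λ, the posterior after n observations with total T = Σxᵢ is Gamma(α+n, β+T).
Posterior: Gamma(7.10+11, 1.57+16.5) = Gamma(18.10, 18.07).
Posterior mean of λ = α/β = 18.10/18.07 = 1.0017.

1.0017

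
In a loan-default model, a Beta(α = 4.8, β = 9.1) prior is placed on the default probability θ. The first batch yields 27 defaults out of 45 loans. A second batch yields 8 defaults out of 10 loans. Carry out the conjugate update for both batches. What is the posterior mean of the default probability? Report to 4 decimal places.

0.5776

The Beta prior is conjugate to a Binomial/Bernoulli likelihood; the update adds successes to α and failures to β.
After batch 1: Beta(4.8+27, 9.1+18) = Beta(31.8, 27.1).
After batch 2: Beta(31.8+8, 27.1+2) = Beta(39.8, 29.1).
Posterior mean = α/(α+β) = 39.8/68.9 = 0.5776.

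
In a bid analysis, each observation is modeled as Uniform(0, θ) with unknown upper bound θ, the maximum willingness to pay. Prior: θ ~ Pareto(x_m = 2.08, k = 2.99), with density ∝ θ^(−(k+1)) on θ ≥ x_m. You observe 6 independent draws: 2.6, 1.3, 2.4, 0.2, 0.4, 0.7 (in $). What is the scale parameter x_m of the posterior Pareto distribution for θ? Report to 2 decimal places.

A Pareto(scale x_m, shape k) prior on the upper bound θ of Uniform(0, θ) is conjugate: posterior is Pareto(max(x_m, max xᵢ), k + n).
Sample maximum = 2.6; prior scale x_m = 2.08 → posterior scale = max = 2.60.
Posterior shape = 2.99 + 6 = 8.99.
Posterior scale x_m = 2.60.

2.60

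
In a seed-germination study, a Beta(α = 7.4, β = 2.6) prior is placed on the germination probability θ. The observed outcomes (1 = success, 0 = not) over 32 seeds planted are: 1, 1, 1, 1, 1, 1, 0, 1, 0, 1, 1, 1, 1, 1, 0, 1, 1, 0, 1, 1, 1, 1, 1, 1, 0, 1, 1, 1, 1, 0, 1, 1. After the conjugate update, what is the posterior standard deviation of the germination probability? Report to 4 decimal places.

The Beta prior is conjugate to a Binomial/Bernoulli likelihood; the update adds successes to α and failures to β.
Posterior: Beta(α+k, β+n−k) = Beta(7.4+26, 2.6+6) = Beta(33.4, 8.6).
Var = αβ/((α+β)²(α+β+1)) = 33.4·8.6/(42.0²·43.0) = 0.00378685; SD = √0.00378685 = 0.0615.

0.0615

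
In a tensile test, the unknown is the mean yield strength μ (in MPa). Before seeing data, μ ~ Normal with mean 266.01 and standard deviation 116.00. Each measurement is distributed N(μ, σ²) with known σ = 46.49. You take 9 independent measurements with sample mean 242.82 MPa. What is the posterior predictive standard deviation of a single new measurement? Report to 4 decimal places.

48.9618

For Normal data with known variance σ², a Normal(μ₀, σ₀²) prior on μ is conjugate. Posterior precision = 1/σ₀² + n/σ²; posterior mean is the precision-weighted average of μ₀ and x̄.
σ₀² = 116.00² = 13456, σ² = 46.49² = 2161.3201; σ² + n·σ₀² = 2161.3201 + 9·13456 = 123265.3201.
Posterior precision = 1/σ₀² + n/σ² = 1/13456 + 9/2161.3201 = (σ² + n·σ₀²)/(σ₀²σ²) = 123265.3201/(13456·2161.3201); posterior variance σₙ² = σ₀²σ²/(σ² + n·σ₀²) = 13456·2161.3201/123265.3201 = 235.935973.
Predictive variance for one new observation = σₙ² + σ² = 13456·2161.3201/123265.3201 + 2161.3201 = σ²·(σ₀² + 123265.3201)/123265.3201 = 2161.3201·136721.3201/123265.3201 = 2397.256073; SD = √(2161.3201·136721.3201/123265.3201) = 48.9618.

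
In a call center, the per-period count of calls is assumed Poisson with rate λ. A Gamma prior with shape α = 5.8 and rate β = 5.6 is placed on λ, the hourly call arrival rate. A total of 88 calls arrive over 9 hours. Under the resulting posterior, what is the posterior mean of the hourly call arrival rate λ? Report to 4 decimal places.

6.4247

With a Gamma(shape α, rate β) prior, the Poisson likelihood is conjugate: the posterior is Gamma(α + ΣXᵢ, β + n).
Posterior: Gamma(α+S, β+n) = Gamma(5.8+88, 5.6+9) = Gamma(93.8, 14.6).
Posterior mean = α/β = 93.8/14.6 = 6.4247.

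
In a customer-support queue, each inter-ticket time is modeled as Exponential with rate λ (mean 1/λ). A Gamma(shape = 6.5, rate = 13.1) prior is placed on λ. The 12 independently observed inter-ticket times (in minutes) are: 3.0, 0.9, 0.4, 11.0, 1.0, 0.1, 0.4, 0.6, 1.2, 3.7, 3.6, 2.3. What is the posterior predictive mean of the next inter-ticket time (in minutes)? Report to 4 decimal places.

2.3600

With a Gamma(shape α, rate β) prior on the exponential rate λ, the posterior after n observations with total T = Σxᵢ is Gamma(α+n, β+T).
Sum of observations T = 28.2 minutes; n = 12.
Posterior: Gamma(6.5+12, 13.1+28.2) = Gamma(18.5, 41.3).
The predictive distribution for the next observation is Lomax; its mean is β/(α−1) = 41.3/17.5 = 2.3600.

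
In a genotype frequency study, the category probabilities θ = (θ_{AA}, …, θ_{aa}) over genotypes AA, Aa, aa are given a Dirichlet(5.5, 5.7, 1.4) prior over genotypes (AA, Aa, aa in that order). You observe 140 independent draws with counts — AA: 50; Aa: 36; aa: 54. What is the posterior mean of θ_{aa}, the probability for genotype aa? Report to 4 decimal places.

0.3630

The Dirichlet prior is conjugate to the Multinomial likelihood: each posterior αⱼ = prior αⱼ + observed count nⱼ.
Posterior concentration: (55.5, 41.7, 55.4), total = 152.6.
E[θ_{aa}|data] = α_{aa}/Σα = 55.4/152.6 = 0.3630.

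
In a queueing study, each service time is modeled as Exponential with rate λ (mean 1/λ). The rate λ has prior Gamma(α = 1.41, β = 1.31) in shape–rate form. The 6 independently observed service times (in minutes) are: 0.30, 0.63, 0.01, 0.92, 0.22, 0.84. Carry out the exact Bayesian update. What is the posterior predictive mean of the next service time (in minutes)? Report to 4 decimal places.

0.6599

With a Gamma(shape α, rate β) prior on the exponential rate λ, the posterior after n observations with total T = Σxᵢ is Gamma(α+n, β+T).
Sum of observations T = 2.92 minutes; n = 6.
Posterior: Gamma(1.41+6, 1.31+2.92) = Gamma(7.41, 4.23).
The predictive distribution for the next observation is Lomax; its mean is β/(α−1) = 4.23/6.41 = 0.6599.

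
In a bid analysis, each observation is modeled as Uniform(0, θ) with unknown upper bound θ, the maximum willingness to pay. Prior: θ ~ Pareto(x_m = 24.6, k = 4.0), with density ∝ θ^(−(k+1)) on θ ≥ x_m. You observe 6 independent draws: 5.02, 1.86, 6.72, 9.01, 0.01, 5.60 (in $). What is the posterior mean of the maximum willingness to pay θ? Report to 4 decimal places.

A Pareto(scale x_m, shape k) prior on the upper bound θ of Uniform(0, θ) is conjugate: posterior is Pareto(max(x_m, max xᵢ), k + n).
Sample maximum = 9.01; prior scale x_m = 24.6 → posterior scale = max = 24.60.
Posterior shape = 4.0 + 6 = 10.0.
E[θ|data] = k·x_m/(k−1) = 10.0·24.60/9.0 = 27.3333.

27.3333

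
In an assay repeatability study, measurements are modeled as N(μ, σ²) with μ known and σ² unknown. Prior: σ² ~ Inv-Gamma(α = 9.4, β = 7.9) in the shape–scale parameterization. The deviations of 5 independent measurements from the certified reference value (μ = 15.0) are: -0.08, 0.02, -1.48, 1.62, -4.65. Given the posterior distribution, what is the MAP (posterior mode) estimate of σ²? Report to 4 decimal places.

1.6374

With known mean μ and an Inverse-Gamma(α, β) prior on σ², the Normal likelihood is conjugate: posterior is Inv-Gamma(α + n/2, β + Σ(xᵢ−μ)²/2).
Σ(xᵢ−μ)² = (-0.08)² + (0.02)² + (-1.48)² + (1.62)² + (-4.65)² = 26.4441.
Posterior: Inv-Gamma(9.4 + 5/2, 7.9 + 26.4441/2) = Inv-Gamma(11.90, 21.12205).
Mode = β/(α+1) = 21.12205/12.90 = 1.6374.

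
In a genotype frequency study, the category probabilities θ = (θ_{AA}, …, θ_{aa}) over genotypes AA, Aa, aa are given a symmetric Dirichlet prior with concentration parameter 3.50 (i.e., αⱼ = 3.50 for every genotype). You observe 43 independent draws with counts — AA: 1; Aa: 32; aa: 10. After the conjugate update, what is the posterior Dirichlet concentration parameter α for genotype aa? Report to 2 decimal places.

13.50

The Dirichlet prior is conjugate to the Multinomial likelihood: each posterior αⱼ = prior αⱼ + observed count nⱼ.
Posterior concentration: (4.50, 35.50, 13.50), total = 53.50.
α_{aa} = 3.50 + 10 = 13.50.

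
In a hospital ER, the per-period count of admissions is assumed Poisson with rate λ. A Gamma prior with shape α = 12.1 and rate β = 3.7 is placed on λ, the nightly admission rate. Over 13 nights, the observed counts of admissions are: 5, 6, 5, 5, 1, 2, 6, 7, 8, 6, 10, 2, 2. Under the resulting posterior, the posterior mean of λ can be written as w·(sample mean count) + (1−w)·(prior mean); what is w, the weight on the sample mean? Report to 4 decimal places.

With a Gamma(shape α, rate β) prior, the Poisson likelihood is conjugate: the posterior is Gamma(α + ΣXᵢ, β + n).
Posterior mean = (α₀+S)/(β₀+n) = [n/(β₀+n)]·(S/n) + [β₀/(β₀+n)]·(α₀/β₀), so only n and β₀ enter the weight.
Weight on data w = n/(β₀+n) = 13/(3.7+13) = 13/16.7 = 0.7784.

0.7784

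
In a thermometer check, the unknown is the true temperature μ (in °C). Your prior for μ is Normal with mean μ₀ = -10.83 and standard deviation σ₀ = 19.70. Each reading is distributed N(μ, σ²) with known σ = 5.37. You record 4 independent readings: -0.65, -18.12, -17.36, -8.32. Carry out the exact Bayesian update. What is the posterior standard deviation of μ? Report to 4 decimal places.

2.6604

For Normal data with known variance σ², a Normal(μ₀, σ₀²) prior on μ is conjugate. Posterior precision = 1/σ₀² + n/σ²; posterior mean is the precision-weighted average of μ₀ and x̄.
σ₀² = 19.70² = 388.09, σ² = 5.37² = 28.8369; σ² + n·σ₀² = 28.8369 + 4·388.09 = 1581.1969.
Posterior precision = 1/σ₀² + n/σ² = 1/388.09 + 4/28.8369 = (σ² + n·σ₀²)/(σ₀²σ²) = 1581.1969/(388.09·28.8369); posterior variance σₙ² = σ₀²σ²/(σ² + n·σ₀²) = 388.09·28.8369/1581.1969 = 7.077748.
Posterior SD = √σₙ² = √(388.09·28.8369/1581.1969) = 2.6604.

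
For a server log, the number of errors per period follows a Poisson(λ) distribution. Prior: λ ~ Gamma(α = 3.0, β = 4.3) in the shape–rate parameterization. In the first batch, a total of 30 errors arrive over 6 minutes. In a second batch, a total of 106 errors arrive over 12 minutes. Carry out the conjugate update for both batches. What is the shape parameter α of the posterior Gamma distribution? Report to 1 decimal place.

With a Gamma(shape α, rate β) prior, the Poisson likelihood is conjugate: the posterior is Gamma(α + ΣXᵢ, β + n).
After batch 1: Gamma(α+S, β+n) = Gamma(3.0+30, 4.3+6) = Gamma(33.0, 10.3).
After batch 2: Gamma(α+S, β+n) = Gamma(33.0+106, 10.3+12) = Gamma(139.0, 22.3).
Posterior α = 139.0.

139.0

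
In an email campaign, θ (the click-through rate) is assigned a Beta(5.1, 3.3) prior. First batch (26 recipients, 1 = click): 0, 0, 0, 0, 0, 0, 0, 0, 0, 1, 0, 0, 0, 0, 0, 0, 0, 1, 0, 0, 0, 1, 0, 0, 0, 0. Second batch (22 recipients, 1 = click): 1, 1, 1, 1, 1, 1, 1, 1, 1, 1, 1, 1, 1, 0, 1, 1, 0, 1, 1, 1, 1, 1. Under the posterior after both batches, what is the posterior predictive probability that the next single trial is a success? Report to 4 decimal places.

0.4982

The Beta prior is conjugate to a Binomial/Bernoulli likelihood; the update adds successes to α and failures to β.
After batch 1: Beta(5.1+3, 3.3+23) = Beta(8.1, 26.3).
After batch 2: Beta(8.1+20, 26.3+2) = Beta(28.1, 28.3).
For a single future Bernoulli trial, P(success | data) = α/(α+β) = 0.4982.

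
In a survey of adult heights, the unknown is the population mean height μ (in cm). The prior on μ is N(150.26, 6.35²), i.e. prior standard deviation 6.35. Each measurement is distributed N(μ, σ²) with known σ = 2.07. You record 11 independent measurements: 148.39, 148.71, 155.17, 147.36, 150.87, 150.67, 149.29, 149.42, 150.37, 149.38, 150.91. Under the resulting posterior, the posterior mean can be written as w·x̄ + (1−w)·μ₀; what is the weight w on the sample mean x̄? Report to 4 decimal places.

For Normal data with known variance σ², a Normal(μ₀, σ₀²) prior on μ is conjugate. Posterior precision = 1/σ₀² + n/σ²; posterior mean is the precision-weighted average of μ₀ and x̄.
σ₀² = 6.35² = 40.3225, σ² = 2.07² = 4.2849. Prior precision 1/σ₀² = 1/40.3225; data precision n/σ² = 11/4.2849.
w = (n/σ²)/(1/σ₀² + n/σ²) = n·σ₀²/(σ² + n·σ₀²) = 11·40.3225/(4.2849 + 11·40.3225) = 443.5475/447.8324 = 0.9904.

0.9904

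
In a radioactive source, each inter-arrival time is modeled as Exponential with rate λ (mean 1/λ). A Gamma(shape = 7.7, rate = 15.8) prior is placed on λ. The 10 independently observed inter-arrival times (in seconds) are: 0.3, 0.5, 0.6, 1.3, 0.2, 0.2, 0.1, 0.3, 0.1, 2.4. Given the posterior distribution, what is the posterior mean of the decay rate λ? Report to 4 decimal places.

With a Gamma(shape α, rate β) prior on the exponential rate λ, the posterior after n observations with total T = Σxᵢ is Gamma(α+n, β+T).
Sum of observations T = 6.0 seconds; n = 10.
Posterior: Gamma(7.7+10, 15.8+6.0) = Gamma(17.7, 21.8).
Posterior mean of λ = α/β = 17.7/21.8 = 0.8119.

0.8119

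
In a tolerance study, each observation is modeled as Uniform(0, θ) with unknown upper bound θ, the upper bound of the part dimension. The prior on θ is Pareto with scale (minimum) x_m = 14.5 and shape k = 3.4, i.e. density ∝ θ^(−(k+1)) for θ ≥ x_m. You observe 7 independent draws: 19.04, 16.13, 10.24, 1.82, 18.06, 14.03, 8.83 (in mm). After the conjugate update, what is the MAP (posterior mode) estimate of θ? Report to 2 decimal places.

A Pareto(scale x_m, shape k) prior on the upper bound θ of Uniform(0, θ) is conjugate: posterior is Pareto(max(x_m, max xᵢ), k + n).
Sample maximum = 19.04; prior scale x_m = 14.5 → posterior scale = max = 19.04.
Posterior shape = 3.4 + 7 = 10.4.
The Pareto density is decreasing on [x_m, ∞), so the mode is x_m = 19.04.

19.04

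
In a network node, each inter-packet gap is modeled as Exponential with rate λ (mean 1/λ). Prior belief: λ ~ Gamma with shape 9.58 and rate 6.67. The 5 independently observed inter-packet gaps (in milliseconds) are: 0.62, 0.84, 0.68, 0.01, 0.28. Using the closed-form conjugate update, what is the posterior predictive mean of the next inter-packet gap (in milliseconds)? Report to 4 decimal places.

With a Gamma(shape α, rate β) prior on the exponential rate λ, the posterior after n observations with total T = Σxᵢ is Gamma(α+n, β+T).
Sum of observations T = 2.43 milliseconds; n = 5.
Posterior: Gamma(9.58+5, 6.67+2.43) = Gamma(14.58, 9.10).
The predictive distribution for the next observation is Lomax; its mean is β/(α−1) = 9.10/13.58 = 0.6701.

0.6701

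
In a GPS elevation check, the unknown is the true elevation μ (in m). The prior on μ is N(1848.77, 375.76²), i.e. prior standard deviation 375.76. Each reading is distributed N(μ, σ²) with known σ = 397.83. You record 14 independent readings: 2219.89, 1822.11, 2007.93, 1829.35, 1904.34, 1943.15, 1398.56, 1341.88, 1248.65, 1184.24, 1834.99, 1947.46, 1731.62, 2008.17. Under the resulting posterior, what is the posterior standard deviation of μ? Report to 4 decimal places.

102.3077

For Normal data with known variance σ², a Normal(μ₀, σ₀²) prior on μ is conjugate. Posterior precision = 1/σ₀² + n/σ²; posterior mean is the precision-weighted average of μ₀ and x̄.
σ₀² = 375.76² = 141195.5776, σ² = 397.83² = 158268.7089; σ² + n·σ₀² = 158268.7089 + 14·141195.5776 = 2135006.7953.
Posterior precision = 1/σ₀² + n/σ² = 1/141195.5776 + 14/158268.7089 = (σ² + n·σ₀²)/(σ₀²σ²) = 2135006.7953/(141195.5776·158268.7089); posterior variance σₙ² = σ₀²σ²/(σ² + n·σ₀²) = 141195.5776·158268.7089/2135006.7953 = 10466.871496.
Posterior SD = √σₙ² = √(141195.5776·158268.7089/2135006.7953) = 102.3077.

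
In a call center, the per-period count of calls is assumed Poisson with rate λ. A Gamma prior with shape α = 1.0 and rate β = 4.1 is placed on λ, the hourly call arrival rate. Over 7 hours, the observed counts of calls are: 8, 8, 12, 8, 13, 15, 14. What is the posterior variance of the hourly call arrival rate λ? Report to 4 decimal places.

0.6412

With a Gamma(shape α, rate β) prior, the Poisson likelihood is conjugate: the posterior is Gamma(α + ΣXᵢ, β + n).
Sum of counts S = 78 over n = 7 hours.
Posterior: Gamma(α+S, β+n) = Gamma(1.0+78, 4.1+7) = Gamma(79.0, 11.1).
Var = α/β² = 79.0/11.1² = 0.6412.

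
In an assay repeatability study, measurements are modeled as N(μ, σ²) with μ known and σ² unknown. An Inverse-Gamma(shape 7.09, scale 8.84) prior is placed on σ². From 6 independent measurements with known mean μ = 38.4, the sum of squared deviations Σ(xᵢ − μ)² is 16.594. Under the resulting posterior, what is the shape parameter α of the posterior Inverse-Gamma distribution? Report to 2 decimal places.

10.09

With known mean μ and an Inverse-Gamma(α, β) prior on σ², the Normal likelihood is conjugate: posterior is Inv-Gamma(α + n/2, β + Σ(xᵢ−μ)²/2).
Posterior: Inv-Gamma(7.09 + 6/2, 8.84 + 16.594/2) = Inv-Gamma(10.09, 17.1370).
Posterior α = 10.09.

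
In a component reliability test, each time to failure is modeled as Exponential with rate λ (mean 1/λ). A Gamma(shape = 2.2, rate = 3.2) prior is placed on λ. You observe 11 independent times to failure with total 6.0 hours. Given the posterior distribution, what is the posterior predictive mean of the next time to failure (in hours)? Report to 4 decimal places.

0.7541

With a Gamma(shape α, rate β) prior on the exponential rate λ, the posterior after n observations with total T = Σxᵢ is Gamma(α+n, β+T).
Posterior: Gamma(2.2+11, 3.2+6.0) = Gamma(13.2, 9.2).
The predictive distribution for the next observation is Lomax; its mean is β/(α−1) = 9.2/12.2 = 0.7541.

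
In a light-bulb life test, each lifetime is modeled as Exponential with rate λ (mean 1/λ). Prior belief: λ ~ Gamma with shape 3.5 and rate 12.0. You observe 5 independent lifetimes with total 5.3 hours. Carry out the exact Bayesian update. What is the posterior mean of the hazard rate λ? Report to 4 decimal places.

0.4913

With a Gamma(shape α, rate β) prior on the exponential rate λ, the posterior after n observations with total T = Σxᵢ is Gamma(α+n, β+T).
Posterior: Gamma(3.5+5, 12.0+5.3) = Gamma(8.5, 17.3).
Posterior mean of λ = α/β = 8.5/17.3 = 0.4913.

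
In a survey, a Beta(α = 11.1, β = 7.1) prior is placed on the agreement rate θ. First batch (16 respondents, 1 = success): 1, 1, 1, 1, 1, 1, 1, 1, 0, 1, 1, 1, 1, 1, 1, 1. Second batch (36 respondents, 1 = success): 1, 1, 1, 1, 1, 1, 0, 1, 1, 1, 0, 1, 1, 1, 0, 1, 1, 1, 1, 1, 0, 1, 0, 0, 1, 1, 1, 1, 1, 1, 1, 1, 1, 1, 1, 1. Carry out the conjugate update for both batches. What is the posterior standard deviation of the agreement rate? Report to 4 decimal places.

The Beta prior is conjugate to a Binomial/Bernoulli likelihood; the update adds successes to α and failures to β.
After batch 1: Beta(11.1+15, 7.1+1) = Beta(26.1, 8.1).
After batch 2: Beta(26.1+30, 8.1+6) = Beta(56.1, 14.1).
Var = αβ/((α+β)²(α+β+1)) = 56.1·14.1/(70.2²·71.2) = 0.00225438; SD = √0.00225438 = 0.0475.

0.0475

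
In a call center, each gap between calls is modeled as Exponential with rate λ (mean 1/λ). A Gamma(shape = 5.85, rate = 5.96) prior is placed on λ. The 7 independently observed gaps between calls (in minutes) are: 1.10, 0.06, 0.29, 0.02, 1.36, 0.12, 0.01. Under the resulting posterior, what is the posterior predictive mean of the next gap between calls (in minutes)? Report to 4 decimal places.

0.7527

With a Gamma(shape α, rate β) prior on the exponential rate λ, the posterior after n observations with total T = Σxᵢ is Gamma(α+n, β+T).
Sum of observations T = 2.96 minutes; n = 7.
Posterior: Gamma(5.85+7, 5.96+2.96) = Gamma(12.85, 8.92).
The predictive distribution for the next observation is Lomax; its mean is β/(α−1) = 8.92/11.85 = 0.7527.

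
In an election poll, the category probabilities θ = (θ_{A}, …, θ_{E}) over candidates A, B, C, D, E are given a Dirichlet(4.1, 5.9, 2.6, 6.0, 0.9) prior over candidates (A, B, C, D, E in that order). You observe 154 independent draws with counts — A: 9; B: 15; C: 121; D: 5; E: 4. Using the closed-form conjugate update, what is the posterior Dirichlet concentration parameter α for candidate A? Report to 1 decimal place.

The Dirichlet prior is conjugate to the Multinomial likelihood: each posterior αⱼ = prior αⱼ + observed count nⱼ.
Posterior concentration: (13.1, 20.9, 123.6, 11.0, 4.9), total = 173.5.
α_{A} = 4.1 + 9 = 13.1.

13.1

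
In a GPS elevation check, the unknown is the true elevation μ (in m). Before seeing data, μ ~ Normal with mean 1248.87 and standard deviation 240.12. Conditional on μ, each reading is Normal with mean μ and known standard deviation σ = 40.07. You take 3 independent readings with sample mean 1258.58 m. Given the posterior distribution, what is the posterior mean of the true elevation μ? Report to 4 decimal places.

1258.4907

For Normal data with known variance σ², a Normal(μ₀, σ₀²) prior on μ is conjugate. Posterior precision = 1/σ₀² + n/σ²; posterior mean is the precision-weighted average of μ₀ and x̄.
n·x̄ = 3·1258.58 = 3775.74.
σ₀² = 240.12² = 57657.6144, σ² = 40.07² = 1605.6049; σ² + n·σ₀² = 1605.6049 + 3·57657.6144 = 174578.4481.
Posterior mean = (μ₀/σ₀² + n·x̄/σ²)/(1/σ₀² + n/σ²) = (σ²·μ₀ + σ₀²·n·x̄)/(σ² + n·σ₀²) = (1605.6049·1248.87 + 57657.6144·3775.74)/174578.4481 = 219705352.786119/174578.4481 = 1258.4907.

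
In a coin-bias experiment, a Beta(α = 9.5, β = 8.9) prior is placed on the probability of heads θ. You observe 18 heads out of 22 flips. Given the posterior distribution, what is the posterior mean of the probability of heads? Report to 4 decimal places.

The Beta prior is conjugate to a Binomial/Bernoulli likelihood; the update adds successes to α and failures to β.
Posterior: Beta(α+k, β+n−k) = Beta(9.5+18, 8.9+4) = Beta(27.5, 12.9).
Posterior mean = α/(α+β) = 27.5/40.4 = 0.6807.

0.6807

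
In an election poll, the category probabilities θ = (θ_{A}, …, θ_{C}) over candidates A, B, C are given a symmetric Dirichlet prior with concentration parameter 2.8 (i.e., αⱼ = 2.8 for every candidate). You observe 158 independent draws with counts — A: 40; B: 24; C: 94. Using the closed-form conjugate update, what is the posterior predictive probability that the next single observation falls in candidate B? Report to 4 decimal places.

0.1611

The Dirichlet prior is conjugate to the Multinomial likelihood: each posterior αⱼ = prior αⱼ + observed count nⱼ.
Posterior concentration: (42.8, 26.8, 96.8), total = 166.4.
P(next = B | data) = α_{B}/Σα = 0.1611.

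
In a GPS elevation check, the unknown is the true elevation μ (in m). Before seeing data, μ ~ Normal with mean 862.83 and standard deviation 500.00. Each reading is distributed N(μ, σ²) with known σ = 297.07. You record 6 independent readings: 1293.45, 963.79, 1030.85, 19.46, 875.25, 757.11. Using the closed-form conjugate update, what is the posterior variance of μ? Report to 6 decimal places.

13891.162034

For Normal data with known variance σ², a Normal(μ₀, σ₀²) prior on μ is conjugate. Posterior precision = 1/σ₀² + n/σ²; posterior mean is the precision-weighted average of μ₀ and x̄.
σ₀² = 500.00² = 250000, σ² = 297.07² = 88250.5849; σ² + n·σ₀² = 88250.5849 + 6·250000 = 1588250.5849.
Posterior precision = 1/σ₀² + n/σ² = 1/250000 + 6/88250.5849 = (σ² + n·σ₀²)/(σ₀²σ²) = 1588250.5849/(250000·88250.5849); posterior variance σₙ² = σ₀²σ²/(σ² + n·σ₀²) = 250000·88250.5849/1588250.5849 = 13891.162034.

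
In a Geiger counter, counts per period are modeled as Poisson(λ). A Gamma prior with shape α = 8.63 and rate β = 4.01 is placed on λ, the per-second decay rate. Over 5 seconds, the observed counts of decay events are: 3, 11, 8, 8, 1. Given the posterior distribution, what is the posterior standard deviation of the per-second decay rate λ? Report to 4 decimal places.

With a Gamma(shape α, rate β) prior, the Poisson likelihood is conjugate: the posterior is Gamma(α + ΣXᵢ, β + n).
Sum of counts S = 31 over n = 5 seconds.
Posterior: Gamma(α+S, β+n) = Gamma(8.63+31, 4.01+5) = Gamma(39.63, 9.01).
SD = √α/β = √39.63/9.01 = 0.6987.

0.6987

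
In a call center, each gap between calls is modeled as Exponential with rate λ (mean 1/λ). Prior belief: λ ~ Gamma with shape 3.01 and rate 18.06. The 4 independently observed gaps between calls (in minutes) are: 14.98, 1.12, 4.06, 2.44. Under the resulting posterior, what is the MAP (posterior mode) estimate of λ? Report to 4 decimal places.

0.1478

With a Gamma(shape α, rate β) prior on the exponential rate λ, the posterior after n observations with total T = Σxᵢ is Gamma(α+n, β+T).
Sum of observations T = 22.60 minutes; n = 4.
Posterior: Gamma(3.01+4, 18.06+22.60) = Gamma(7.01, 40.66).
Mode = (α−1)/β = 0.1478.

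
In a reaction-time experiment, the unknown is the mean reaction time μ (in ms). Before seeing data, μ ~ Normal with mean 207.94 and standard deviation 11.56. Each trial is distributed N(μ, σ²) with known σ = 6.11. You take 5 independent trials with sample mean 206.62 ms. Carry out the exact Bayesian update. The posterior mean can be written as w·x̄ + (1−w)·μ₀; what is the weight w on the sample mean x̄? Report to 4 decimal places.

0.9471

For Normal data with known variance σ², a Normal(μ₀, σ₀²) prior on μ is conjugate. Posterior precision = 1/σ₀² + n/σ²; posterior mean is the precision-weighted average of μ₀ and x̄.
σ₀² = 11.56² = 133.6336, σ² = 6.11² = 37.3321. Prior precision 1/σ₀² = 1/133.6336; data precision n/σ² = 5/37.3321.
w = (n/σ²)/(1/σ₀² + n/σ²) = n·σ₀²/(σ² + n·σ₀²) = 5·133.6336/(37.3321 + 5·133.6336) = 668.168/705.5001 = 0.9471.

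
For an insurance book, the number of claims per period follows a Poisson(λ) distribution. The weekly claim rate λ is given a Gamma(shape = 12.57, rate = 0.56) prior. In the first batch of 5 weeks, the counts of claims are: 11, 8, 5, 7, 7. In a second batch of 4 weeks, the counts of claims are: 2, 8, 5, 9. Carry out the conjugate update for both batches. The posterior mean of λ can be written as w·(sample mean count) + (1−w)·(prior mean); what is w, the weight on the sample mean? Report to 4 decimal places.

With a Gamma(shape α, rate β) prior, the Poisson likelihood is conjugate: the posterior is Gamma(α + ΣXᵢ, β + n).
Total number of weeks: n = 5 + 4 = 9.
Posterior mean = (α₀+S)/(β₀+n) = [n/(β₀+n)]·(S/n) + [β₀/(β₀+n)]·(α₀/β₀), so only n and β₀ enter the weight.
Weight on data w = n/(β₀+n) = 9/(0.56+9) = 9/9.56 = 0.9414.

0.9414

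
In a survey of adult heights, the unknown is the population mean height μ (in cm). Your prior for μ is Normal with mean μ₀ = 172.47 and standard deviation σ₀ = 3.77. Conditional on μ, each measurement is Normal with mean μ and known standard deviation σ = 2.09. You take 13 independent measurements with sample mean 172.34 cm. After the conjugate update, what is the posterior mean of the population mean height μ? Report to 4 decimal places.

172.3430

For Normal data with known variance σ², a Normal(μ₀, σ₀²) prior on μ is conjugate. Posterior precision = 1/σ₀² + n/σ²; posterior mean is the precision-weighted average of μ₀ and x̄.
n·x̄ = 13·172.34 = 2240.42.
σ₀² = 3.77² = 14.2129, σ² = 2.09² = 4.3681; σ² + n·σ₀² = 4.3681 + 13·14.2129 = 189.1358.
Posterior mean = (μ₀/σ₀² + n·x̄/σ²)/(1/σ₀² + n/σ²) = (σ²·μ₀ + σ₀²·n·x̄)/(σ² + n·σ₀²) = (4.3681·172.47 + 14.2129·2240.42)/189.1358 = 32596.231625/189.1358 = 172.3430.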